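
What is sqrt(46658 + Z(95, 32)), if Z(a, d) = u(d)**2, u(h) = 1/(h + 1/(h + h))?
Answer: sqrt(195888997954)/2049 ≈ 216.00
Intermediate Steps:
u(h) = 1/(h + 1/(2*h))
Z(a, d) = 4*d**2/(1 + 2*d**2)**2 (Z(a, d) = (2*d/(1 + 2*d**2))**2 = 4*d**2/(1 + 2*d**2)**2)
sqrt(46658 + Z(95, 32)) = sqrt(46658 + 4*32**2/(1 + 2*32**2)**2) = sqrt(46658 + 4*1024/(1 + 2*1024)**2) = sqrt(46658 + 4*1024/(1 + 2048)**2) = sqrt(46658 + 4*1024/2049**2) = sqrt(46658 + 4*1024*(1/4198401)) = sqrt(46658 + 4096/4198401) = sqrt(195888997954/4198401) = sqrt(195888997954)/2049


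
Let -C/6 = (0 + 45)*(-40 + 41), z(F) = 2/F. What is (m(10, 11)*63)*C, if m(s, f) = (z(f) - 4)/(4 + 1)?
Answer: 142884/11 ≈ 12989.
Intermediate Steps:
m(s, f) = -4/5 + 2/(5*f) (m(s, f) = (2/f - 4)/(4 + 1) = (-4 + 2/f)/5 = (-4 + 2/f)*(1/5) = -4/5 + 2/(5*f))
C = -270 (C = -6*(0 + 45)*(-40 + 41) = -270 ≈ -270.00)
(m(10, 11)*63)*C = (((2/5)*(1 - 2*11)/11)*63)*(-270) = (((2/5)*(1/11)*(1 - 22))*63)*(-270) = (((2/5)*(1/11)*(-21))*63)*(-270) = -42/55*63*(-270) = -2646/55*(-270) = 142884/11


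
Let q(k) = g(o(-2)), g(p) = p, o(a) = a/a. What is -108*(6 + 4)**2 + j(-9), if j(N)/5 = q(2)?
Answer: -10795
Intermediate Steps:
o(a) = 1
q(k) = 1
j(N) = 5 (j(N) = 5*1 = 5)
-108*(6 + 4)**2 + j(-9) = -108*(6 + 4)**2 + 5 = -108*10**2 + 5 = -108*100 + 5 = -10800 + 5 = -10795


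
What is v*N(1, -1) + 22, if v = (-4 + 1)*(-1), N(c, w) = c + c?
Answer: 28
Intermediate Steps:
N(c, w) = 2*c
v = 3 (v = -3*(-1) = 3)
v*N(1, -1) + 22 = 3*(2*1) + 22 = 3*2 + 22 = 6 + 22 = 28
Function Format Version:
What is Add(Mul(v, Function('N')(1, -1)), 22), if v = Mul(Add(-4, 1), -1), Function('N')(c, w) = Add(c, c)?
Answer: 28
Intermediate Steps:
Function('N')(c, w) = Mul(2, c)
v = 3 (v = Mul(-3, -1) = 3)
Add(Mul(v, Function('N')(1, -1)), 22) = Add(Mul(3, Mul(2, 1)), 22) = Add(Mul(3, 2), 22) = Add(6, 22) = 28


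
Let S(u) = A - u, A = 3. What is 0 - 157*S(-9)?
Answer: -1884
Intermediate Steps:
S(u) = 3 - u
0 - 157*S(-9) = 0 - 157*(3 - 1*(-9)) = 0 - 157*(3 + 9) = 0 - 157*12 = 0 - 1884 = -1884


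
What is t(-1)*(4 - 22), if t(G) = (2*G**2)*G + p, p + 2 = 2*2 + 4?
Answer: -72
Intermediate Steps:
p = 6 (p = -2 + (2*2 + 4) = -2 + (4 + 4) = -2 + 8 = 6)
t(G) = 6 + 2*G**3 (t(G) = (2*G**2)*G + 6 = 2*G**3 + 6 = 6 + 2*G**3)
t(-1)*(4 - 22) = (6 + 2*(-1)**3)*(4 - 22) = (6 + 2*(-1))*(-18) = (6 - 2)*(-18) = 4*(-18) = -72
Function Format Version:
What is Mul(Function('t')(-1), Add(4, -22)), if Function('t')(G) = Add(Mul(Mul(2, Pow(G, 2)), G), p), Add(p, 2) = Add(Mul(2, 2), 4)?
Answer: -72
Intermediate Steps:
p = 6 (p = Add(-2, Add(Mul(2, 2), 4)) = Add(-2, Add(4, 4)) = Add(-2, 8) = 6)
Function('t')(G) = Add(6, Mul(2, Pow(G, 3))) (Function('t')(G) = Add(Mul(Mul(2, Pow(G, 2)), G), 6) = Add(Mul(2, Pow(G, 3)), 6) = Add(6, Mul(2, Pow(G, 3))))
Mul(Function('t')(-1), Add(4, -22)) = Mul(Add(6, Mul(2, Pow(-1, 3))), Add(4, -22)) = Mul(Add(6, Mul(2, -1)), -18) = Mul(Add(6, -2), -18) = Mul(4, -18) = -72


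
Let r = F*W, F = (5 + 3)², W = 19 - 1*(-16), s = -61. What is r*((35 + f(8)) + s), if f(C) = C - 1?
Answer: -42560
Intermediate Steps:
f(C) = -1 + C
W = 35 (W = 19 + 16 = 35)
F = 64 (F = 8² = 64)
r = 2240 (r = 64*35 = 2240)
r*((35 + f(8)) + s) = 2240*((35 + (-1 + 8)) - 61) = 2240*((35 + 7) - 61) = 2240*(42 - 61) = 2240*(-19) = -42560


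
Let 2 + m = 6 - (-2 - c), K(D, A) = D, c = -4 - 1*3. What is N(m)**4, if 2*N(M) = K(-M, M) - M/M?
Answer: 0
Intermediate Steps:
c = -7 (c = -4 - 3 = -7)
m = -1 (m = -2 + (6 - (-2 - 1*(-7))) = -2 + (6 - (-2 + 7)) = -2 + (6 - 1*5) = -2 + (6 - 5) = -2 + 1 = -1)
N(M) = -1/2 - M/2 (N(M) = (-M - M/M)/2 = (-M - 1*1)/2 = (-M - 1)/2 = (-1 - M)/2 = -1/2 - M/2)
N(m)**4 = (-1/2 - 1/2*(-1))**4 = (-1/2 + 1/2)**4 = 0**4 = 0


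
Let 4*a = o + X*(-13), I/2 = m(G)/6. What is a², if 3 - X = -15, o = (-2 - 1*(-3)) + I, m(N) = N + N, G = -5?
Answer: 502681/144 ≈ 3490.8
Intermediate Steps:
m(N) = 2*N
I = -10/3 (I = 2*((2*(-5))/6) = 2*(-10*⅙) = 2*(-5/3) = -10/3 ≈ -3.3333)
o = -7/3 (o = (-2 - 1*(-3)) - 10/3 = (-2 + 3) - 10/3 = 1 - 10/3 = -7/3 ≈ -2.3333)
X = 18 (X = 3 - 1*(-15) = 3 + 15 = 18)
a = -709/12 (a = (-7/3 + 18*(-13))/4 = (-7/3 - 234)/4 = (¼)*(-709/3) = -709/12 ≈ -59.083)
a² = (-709/12)² = 502681/144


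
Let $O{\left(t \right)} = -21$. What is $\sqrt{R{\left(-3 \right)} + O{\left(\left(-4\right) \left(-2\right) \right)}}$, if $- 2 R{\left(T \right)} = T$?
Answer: $\frac{i \sqrt{78}}{2} \approx 4.4159 i$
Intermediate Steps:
$R{\left(T \right)} = - \frac{T}{2}$
$\sqrt{R{\left(-3 \right)} + O{\left(\left(-4\right) \left(-2\right) \right)}} = \sqrt{\left(- \frac{1}{2}\right) \left(-3\right) - 21} = \sqrt{\frac{3}{2} - 21} = \sqrt{- \frac{39}{2}} = \frac{i \sqrt{78}}{2}$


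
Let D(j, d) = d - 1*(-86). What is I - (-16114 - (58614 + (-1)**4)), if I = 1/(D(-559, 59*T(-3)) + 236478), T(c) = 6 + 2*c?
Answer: 17678191157/236564 ≈ 74729.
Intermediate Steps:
D(j, d) = 86 + d (D(j, d) = d + 86 = 86 + d)
I = 1/236564 (I = 1/((86 + 59*(6 + 2*(-3))) + 236478) = 1/((86 + 59*(6 - 6)) + 236478) = 1/((86 + 59*0) + 236478) = 1/((86 + 0) + 236478) = 1/(86 + 236478) = 1/236564 ≈ 4.2272e-6)
I - (-16114 - (58614 + (-1)**4)) = 1/236564 - (-16114 - (58614 + (-1)**4)) = 1/236564 - (-16114 - (58614 + 1)) = 1/236564 - (-16114 - 1*58615) = 1/236564 - (-16114 - 58615) = 1/236564 - 1*(-74729) = 1/236564 + 74729 = 17678191157/236564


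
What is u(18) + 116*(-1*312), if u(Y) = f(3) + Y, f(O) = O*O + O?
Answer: -36162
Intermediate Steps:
f(O) = O + O² (f(O) = O² + O = O + O²)
u(Y) = 12 + Y (u(Y) = 3*(1 + 3) + Y = 3*4 + Y = 12 + Y)
u(18) + 116*(-1*312) = (12 + 18) + 116*(-1*312) = 30 + 116*(-312) = 30 - 36192 = -36162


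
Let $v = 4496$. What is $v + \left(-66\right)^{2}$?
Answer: $8852$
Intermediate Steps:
$v + \left(-66\right)^{2} = 4496 + \left(-66\right)^{2} = 4496 + 4356 = 8852$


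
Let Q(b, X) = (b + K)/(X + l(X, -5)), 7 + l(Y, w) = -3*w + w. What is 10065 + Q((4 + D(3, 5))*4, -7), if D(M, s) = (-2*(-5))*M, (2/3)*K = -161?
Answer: 80731/8 ≈ 10091.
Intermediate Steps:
K = -483/2 (K = (3/2)*(-161) = -483/2 ≈ -241.50)
l(Y, w) = -7 - 2*w (l(Y, w) = -7 + (-3*w + w) = -7 - 2*w)
D(M, s) = 10*M
Q(b, X) = (-483/2 + b)/(3 + X) (Q(b, X) = (b - 483/2)/(X + (-7 - 2*(-5))) = (-483/2 + b)/(X + (-7 + 10)) = (-483/2 + b)/(X + 3) = (-483/2 + b)/(3 + X))
10065 + Q((4 + D(3, 5))*4, -7) = 10065 + (-483/2 + (4 + 10*3)*4)/(3 - 7) = 10065 + (-483/2 + (4 + 30)*4)/(-4) = 10065 - (-483/2 + 34*4)/4 = 10065 - (-483/2 + 136)/4 = 10065 - ¼*(-211/2) = 10065 + 211/8 = 80731/8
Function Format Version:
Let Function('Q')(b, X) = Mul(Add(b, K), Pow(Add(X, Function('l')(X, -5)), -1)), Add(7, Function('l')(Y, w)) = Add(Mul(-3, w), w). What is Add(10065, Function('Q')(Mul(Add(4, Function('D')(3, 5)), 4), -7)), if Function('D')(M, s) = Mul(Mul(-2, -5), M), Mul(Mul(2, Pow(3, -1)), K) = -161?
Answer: Rational(80731, 8) ≈ 10091.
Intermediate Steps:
K = Rational(-483, 2) (K = Mul(Rational(3, 2), -161) = Rational(-483, 2) ≈ -241.50)
Function('l')(Y, w) = Add(-7, Mul(-2, w)) (Function('l')(Y, w) = Add(-7, Add(Mul(-3, w), w)) = Add(-7, Mul(-2, w)))
Function('D')(M, s) = Mul(10, M)
Function('Q')(b, X) = Mul(Pow(Add(3, X), -1), Add(Rational(-483, 2), b)) (Function('Q')(b, X) = Mul(Add(b, Rational(-483, 2)), Pow(Add(X, Add(-7, Mul(-2, -5))), -1)) = Mul(Add(Rational(-483, 2), b), Pow(Add(X, Add(-7, 10)), -1)) = Mul(Add(Rational(-483, 2), b), Pow(Add(X, 3), -1)) = Mul(Add(Rational(-483, 2), b), Pow(Add(3, X), -1)) = Mul(Pow(Add(3, X), -1), Add(Rational(-483, 2), b)))
Add(10065, Function('Q')(Mul(Add(4, Function('D')(3, 5)), 4), -7)) = Add(10065, Mul(Pow(Add(3, -7), -1), Add(Rational(-483, 2), Mul(Add(4, Mul(10, 3)), 4)))) = Add(10065, Mul(Pow(-4, -1), Add(Rational(-483, 2), Mul(Add(4, 30), 4)))) = Add(10065, Mul(Rational(-1, 4), Add(Rational(-483, 2), Mul(34, 4)))) = Add(10065, Mul(Rational(-1, 4), Add(Rational(-483, 2), 136))) = Add(10065, Mul(Rational(-1, 4), Rational(-211, 2))) = Add(10065, Rational(211, 8)) = Rational(80731, 8)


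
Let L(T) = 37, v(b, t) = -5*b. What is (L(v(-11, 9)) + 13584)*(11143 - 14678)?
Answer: -48150235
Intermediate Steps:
(L(v(-11, 9)) + 13584)*(11143 - 14678) = (37 + 13584)*(11143 - 14678) = 13621*(-3535) = -48150235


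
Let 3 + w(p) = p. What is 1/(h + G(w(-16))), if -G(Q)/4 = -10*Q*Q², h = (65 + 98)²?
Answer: -1/247791 ≈ -4.0357e-6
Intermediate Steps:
w(p) = -3 + p
h = 26569 (h = 163² = 26569)
G(Q) = 40*Q³ (G(Q) = -(-40)*Q*Q² = -(-40)*Q³ = 40*Q³)
1/(h + G(w(-16))) = 1/(26569 + 40*(-3 - 16)³) = 1/(26569 + 40*(-19)³) = 1/(26569 + 40*(-6859)) = 1/(26569 - 274360) = 1/(-247791) = -1/247791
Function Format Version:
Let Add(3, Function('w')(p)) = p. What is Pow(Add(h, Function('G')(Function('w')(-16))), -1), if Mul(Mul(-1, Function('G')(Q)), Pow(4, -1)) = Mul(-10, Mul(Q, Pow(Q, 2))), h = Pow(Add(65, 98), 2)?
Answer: Rational(-1, 247791) ≈ -4.0357e-6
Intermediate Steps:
Function('w')(p) = Add(-3, p)
h = 26569 (h = Pow(163, 2) = 26569)
Function('G')(Q) = Mul(40, Pow(Q, 3)) (Function('G')(Q) = Mul(-4, Mul(-10, Mul(Q, Pow(Q, 2)))) = Mul(-4, Mul(-10, Pow(Q, 3))) = Mul(40, Pow(Q, 3)))
Pow(Add(h, Function('G')(Function('w')(-16))), -1) = Pow(Add(26569, Mul(40, Pow(Add(-3, -16), 3))), -1) = Pow(Add(26569, Mul(40, Pow(-19, 3))), -1) = Pow(Add(26569, Mul(40, -6859)), -1) = Pow(Add(26569, -274360), -1) = Pow(-247791, -1) = Rational(-1, 247791)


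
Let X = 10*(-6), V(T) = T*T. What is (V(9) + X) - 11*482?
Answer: -5281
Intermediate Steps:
V(T) = T**2
X = -60
(V(9) + X) - 11*482 = (9**2 - 60) - 11*482 = (81 - 60) - 5302 = 21 - 5302 = -5281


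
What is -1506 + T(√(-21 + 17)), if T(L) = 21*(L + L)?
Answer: -1506 + 84*I ≈ -1506.0 + 84.0*I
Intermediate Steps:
T(L) = 42*L (T(L) = 21*(2*L) = 42*L)
-1506 + T(√(-21 + 17)) = -1506 + 42*√(-21 + 17) = -1506 + 42*√(-4) = -1506 + 42*(2*I) = -1506 + 84*I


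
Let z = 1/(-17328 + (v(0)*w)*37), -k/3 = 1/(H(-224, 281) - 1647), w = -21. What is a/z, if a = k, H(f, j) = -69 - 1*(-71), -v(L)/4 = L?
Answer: -51984/1645 ≈ -31.601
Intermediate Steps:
v(L) = -4*L
H(f, j) = 2 (H(f, j) = -69 + 71 = 2)
k = 3/1645 (k = -3/(2 - 1647) = -3/(-1645) = -3*(-1/1645) = 3/1645 ≈ 0.0018237)
a = 3/1645 ≈ 0.0018237
z = -1/17328 (z = 1/(-17328 + (-4*0*(-21))*37) = 1/(-17328 + (0*(-21))*37) = 1/(-17328 + 0*37) = 1/(-17328 + 0) = 1/(-17328) = -1/17328 ≈ -5.7710e-5)
a/z = 3/(1645*(-1/17328)) = (3/1645)*(-17328) = -51984/1645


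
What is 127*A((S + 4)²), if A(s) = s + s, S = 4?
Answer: 16256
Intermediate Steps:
A(s) = 2*s
127*A((S + 4)²) = 127*(2*(4 + 4)²) = 127*(2*8²) = 127*(2*64) = 127*128 = 16256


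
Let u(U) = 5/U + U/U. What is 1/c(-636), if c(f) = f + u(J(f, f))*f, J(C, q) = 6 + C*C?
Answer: -67417/85754954 ≈ -0.00078616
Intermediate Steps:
J(C, q) = 6 + C**2
u(U) = 1 + 5/U (u(U) = 5/U + 1 = 1 + 5/U)
c(f) = f + f*(11 + f**2)/(6 + f**2) (c(f) = f + ((5 + (6 + f**2))/(6 + f**2))*f = f + ((11 + f**2)/(6 + f**2))*f = f + f*(11 + f**2)/(6 + f**2))
1/c(-636) = 1/(-636*(17 + 2*(-636)**2)/(6 + (-636)**2)) = 1/(-636*(17 + 2*404496)/(6 + 404496)) = 1/(-636*(17 + 808992)/404502) = 1/(-636*1/404502*809009) = 1/(-85754954/67417) = -67417/85754954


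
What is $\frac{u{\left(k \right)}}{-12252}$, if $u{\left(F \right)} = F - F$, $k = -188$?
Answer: $0$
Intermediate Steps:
$u{\left(F \right)} = 0$
$\frac{u{\left(k \right)}}{-12252} = \frac{0}{-12252} = 0 \left(- \frac{1}{12252}\right) = 0$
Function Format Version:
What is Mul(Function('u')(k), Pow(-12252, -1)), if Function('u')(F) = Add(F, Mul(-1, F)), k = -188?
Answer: 0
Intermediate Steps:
Function('u')(F) = 0
Mul(Function('u')(k), Pow(-12252, -1)) = Mul(0, Pow(-12252, -1)) = Mul(0, Rational(-1, 12252)) = 0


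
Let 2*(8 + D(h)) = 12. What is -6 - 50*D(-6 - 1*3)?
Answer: 94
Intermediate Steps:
D(h) = -2 (D(h) = -8 + (½)*12 = -8 + 6 = -2)
-6 - 50*D(-6 - 1*3) = -6 - 50*(-2) = -6 + 100 = 94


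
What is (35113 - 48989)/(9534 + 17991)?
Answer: -13876/27525 ≈ -0.50412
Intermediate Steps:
(35113 - 48989)/(9534 + 17991) = -13876/27525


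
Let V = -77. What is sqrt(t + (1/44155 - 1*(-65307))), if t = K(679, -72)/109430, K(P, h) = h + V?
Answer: 9*sqrt(752951970646726237610)/966376330 ≈ 255.55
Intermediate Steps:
K(P, h) = -77 + h (K(P, h) = h - 77 = -77 + h)
t = -149/109430 (t = (-77 - 72)/109430 = -149*1/109430 = -149/109430 ≈ -0.0013616)
sqrt(t + (1/44155 - 1*(-65307))) = sqrt(-149/109430 + (1/44155 - 1*(-65307))) = sqrt(-149/109430 + (1/44155 + 65307)) = sqrt(-149/109430 + 2883630586/44155) = sqrt(63111137689377/966376330) = 9*sqrt(752951970646726237610)/966376330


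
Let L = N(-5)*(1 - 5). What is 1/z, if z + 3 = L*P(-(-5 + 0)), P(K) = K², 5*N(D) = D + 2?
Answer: 1/57 ≈ 0.017544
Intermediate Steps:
N(D) = ⅖ + D/5 (N(D) = (D + 2)/5 = (2 + D)/5 = ⅖ + D/5)
L = 12/5 (L = (⅖ + (⅕)*(-5))*(1 - 5) = (⅖ - 1)*(-4) = -⅗*(-4) = 12/5 ≈ 2.4000)
z = 57 (z = -3 + 12*(-(-5 + 0))²/5 = -3 + 12*(-1*(-5))²/5 = -3 + (12/5)*5² = -3 + (12/5)*25 = -3 + 60 = 57)
1/z = 1/57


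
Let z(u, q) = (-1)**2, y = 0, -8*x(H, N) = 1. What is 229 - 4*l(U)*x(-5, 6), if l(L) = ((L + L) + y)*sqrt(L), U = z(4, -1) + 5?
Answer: 229 + 6*sqrt(6) ≈ 243.70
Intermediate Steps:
x(H, N) = -1/8 (x(H, N) = -1/8*1 = -1/8)
z(u, q) = 1
U = 6 (U = 1 + 5 = 6)
l(L) = 2*L**(3/2) (l(L) = ((L + L) + 0)*sqrt(L) = (2*L + 0)*sqrt(L) = (2*L)*sqrt(L) = 2*L**(3/2))
229 - 4*l(U)*x(-5, 6) = 229 - 4*(2*6**(3/2))*(-1)/8 = 229 - 4*(2*(6*sqrt(6)))*(-1)/8 = 229 - 4*(12*sqrt(6))*(-1)/8 = 229 - 48*sqrt(6)*(-1)/8 = 229 - (-6)*sqrt(6) = 229 + 6*sqrt(6)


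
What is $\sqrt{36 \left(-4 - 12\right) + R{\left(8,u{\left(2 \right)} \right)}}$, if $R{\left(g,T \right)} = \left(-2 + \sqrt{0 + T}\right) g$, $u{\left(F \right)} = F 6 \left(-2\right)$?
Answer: $4 \sqrt{-37 + i \sqrt{6}} \approx 0.80495 + 24.344 i$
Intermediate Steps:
$u{\left(F \right)} = - 12 F$ ($u{\left(F \right)} = F \left(-12\right) = - 12 F$)
$R{\left(g,T \right)} = g \left(-2 + \sqrt{T}\right)$ ($R{\left(g,T \right)} = \left(-2 + \sqrt{T}\right) g = g \left(-2 + \sqrt{T}\right)$)
$\sqrt{36 \left(-4 - 12\right) + R{\left(8,u{\left(2 \right)} \right)}} = \sqrt{36 \left(-4 - 12\right) + 8 \left(-2 + \sqrt{\left(-12\right) 2}\right)} = \sqrt{36 \left(-16\right) + 8 \left(-2 + \sqrt{-24}\right)} = \sqrt{-576 + 8 \left(-2 + 2 i \sqrt{6}\right)} = \sqrt{-576 - \left(16 - 16 i \sqrt{6}\right)} = \sqrt{-592 + 16 i \sqrt{6}}$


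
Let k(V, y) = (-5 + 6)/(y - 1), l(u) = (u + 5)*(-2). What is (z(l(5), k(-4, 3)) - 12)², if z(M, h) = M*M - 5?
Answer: 146689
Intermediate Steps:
l(u) = -10 - 2*u (l(u) = (5 + u)*(-2) = -10 - 2*u)
k(V, y) = 1/(-1 + y)
z(M, h) = -5 + M² (z(M, h) = M² - 5 = -5 + M²)
(z(l(5), k(-4, 3)) - 12)² = ((-5 + (-10 - 2*5)²) - 12)² = ((-5 + (-10 - 10)²) - 12)² = ((-5 + (-20)²) - 12)² = ((-5 + 400) - 12)² = (395 - 12)² = 383² = 146689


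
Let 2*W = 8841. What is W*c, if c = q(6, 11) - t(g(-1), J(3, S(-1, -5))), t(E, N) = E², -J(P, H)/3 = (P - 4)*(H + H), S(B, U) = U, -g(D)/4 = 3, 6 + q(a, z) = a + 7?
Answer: -1211217/2 ≈ -6.0561e+5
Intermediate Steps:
q(a, z) = 1 + a (q(a, z) = -6 + (a + 7) = -6 + (7 + a) = 1 + a)
g(D) = -12 (g(D) = -4*3 = -12)
J(P, H) = -6*H*(-4 + P) (J(P, H) = -3*(P - 4)*(H + H) = -3*(-4 + P)*2*H = -6*H*(-4 + P))
W = 8841/2 (W = (½)*8841 = 8841/2 ≈ 4420.5)
c = -137 (c = (1 + 6) - 1*(-12)² = 7 - 1*144 = 7 - 144 = -137)
W*c = (8841/2)*(-137) = -1211217/2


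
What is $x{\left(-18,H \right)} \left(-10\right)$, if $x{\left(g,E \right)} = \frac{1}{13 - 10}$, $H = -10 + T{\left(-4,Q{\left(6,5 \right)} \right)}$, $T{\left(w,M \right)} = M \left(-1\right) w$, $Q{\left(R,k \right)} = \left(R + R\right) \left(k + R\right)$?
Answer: $- \frac{10}{3} \approx -3.3333$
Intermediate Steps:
$Q{\left(R,k \right)} = 2 R \left(R + k\right)$
$T{\left(w,M \right)} = - M w$
$H = 518$ ($H = -10 - 2 \cdot 6 \left(6 + 5\right) \left(-4\right) = -10 - 2 \cdot 6 \cdot 11 \left(-4\right) = -10 - 132 \left(-4\right) = -10 + 528 = 518$)
$x{\left(g,E \right)} = \frac{1}{3}$
$x{\left(-18,H \right)} \left(-10\right) = \frac{1}{3} \left(-10\right) = - \frac{10}{3}$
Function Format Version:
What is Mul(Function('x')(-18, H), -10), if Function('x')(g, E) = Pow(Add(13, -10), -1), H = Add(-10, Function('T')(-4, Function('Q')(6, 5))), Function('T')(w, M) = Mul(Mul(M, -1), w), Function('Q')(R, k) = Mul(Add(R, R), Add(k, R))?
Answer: Rational(-10, 3) ≈ -3.3333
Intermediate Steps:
Function('Q')(R, k) = Mul(2, R, Add(R, k)) (Function('Q')(R, k) = Mul(Mul(2, R), Add(R, k)) = Mul(2, R, Add(R, k)))
Function('T')(w, M) = Mul(-1, M, w) (Function('T')(w, M) = Mul(Mul(-1, M), w) = Mul(-1, M, w))
H = 518 (H = Add(-10, Mul(-1, Mul(2, 6, Add(6, 5)), -4)) = Add(-10, Mul(-1, Mul(2, 6, 11), -4)) = Add(-10, Mul(-1, 132, -4)) = Add(-10, 528) = 518)
Function('x')(g, E) = Rational(1, 3) (Function('x')(g, E) = Pow(3, -1) = Rational(1, 3))
Mul(Function('x')(-18, H), -10) = Mul(Rational(1, 3), -10) = Rational(-10, 3)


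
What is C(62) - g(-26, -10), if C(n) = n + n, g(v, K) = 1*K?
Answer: 134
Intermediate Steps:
g(v, K) = K
C(n) = 2*n
C(62) - g(-26, -10) = 2*62 - 1*(-10) = 124 + 10 = 134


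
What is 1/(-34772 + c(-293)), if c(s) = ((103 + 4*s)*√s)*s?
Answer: -34772/28745941595061 - 313217*I*√293/28745941595061 ≈ -1.2096e-9 - 1.8651e-7*I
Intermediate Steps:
c(s) = s^(3/2)*(103 + 4*s) (c(s) = (√s*(103 + 4*s))*s = s^(3/2)*(103 + 4*s))
1/(-34772 + c(-293)) = 1/(-34772 + (-293)^(3/2)*(103 + 4*(-293))) = 1/(-34772 + (-293*I*√293)*(103 - 1172)) = 1/(-34772 - 293*I*√293*(-1069)) = 1/(-34772 + 313217*I*√293)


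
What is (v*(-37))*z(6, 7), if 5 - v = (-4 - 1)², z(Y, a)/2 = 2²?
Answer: 5920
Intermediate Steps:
z(Y, a) = 8 (z(Y, a) = 2*2² = 2*4 = 8)
v = -20 (v = 5 - (-4 - 1)² = 5 - 1*(-5)² = 5 - 1*25 = 5 - 25 = -20)
(v*(-37))*z(6, 7) = -20*(-37)*8 = 740*8 = 5920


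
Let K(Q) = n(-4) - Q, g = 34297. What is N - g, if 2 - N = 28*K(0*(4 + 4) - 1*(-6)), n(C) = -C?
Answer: -34239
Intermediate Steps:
K(Q) = 4 - Q (K(Q) = -1*(-4) - Q = 4 - Q)
N = 58 (N = 2 - 28*(4 - (0*(4 + 4) - 1*(-6))) = 2 - 28*(4 - (0*8 + 6)) = 2 - 28*(4 - (0 + 6)) = 2 - 28*(4 - 1*6) = 2 - 28*(4 - 6) = 2 - 28*(-2) = 2 - 1*(-56) = 2 + 56 = 58)
N - g = 58 - 1*34297 = 58 - 34297 = -34239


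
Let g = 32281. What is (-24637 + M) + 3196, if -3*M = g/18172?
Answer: -1168909837/54516 ≈ -21442.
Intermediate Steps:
M = -32281/54516 (M = -32281/(3*18172) = -1/3*32281/18172 = -32281/54516 ≈ -0.59214)
(-24637 + M) + 3196 = (-24637 - 32281/54516) + 3196 = -1343142973/54516 + 3196 = -1168909837/54516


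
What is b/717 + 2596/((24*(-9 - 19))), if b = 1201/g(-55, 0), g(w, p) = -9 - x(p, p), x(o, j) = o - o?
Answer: -1463255/361368 ≈ -4.0492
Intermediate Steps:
x(o, j) = 0
g(w, p) = -9 (g(w, p) = -9 - 1*0 = -9 + 0 = -9)
b = -1201/9 (b = 1201/(-9) = 1201*(-⅑) = -1201/9 ≈ -133.44)
b/717 + 2596/((24*(-9 - 19))) = -1201/9/717 + 2596/((24*(-9 - 19))) = -1201/9*1/717 + 2596/((24*(-28))) = -1201/6453 + 2596/(-672) = -1201/6453 + 2596*(-1/672) = -1201/6453 - 649/168 = -1463255/361368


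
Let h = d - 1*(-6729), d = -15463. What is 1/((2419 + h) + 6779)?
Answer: 1/464 ≈ 0.0021552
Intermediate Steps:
h = -8734 (h = -15463 - 1*(-6729) = -15463 + 6729 = -8734)
1/((2419 + h) + 6779) = 1/((2419 - 8734) + 6779) = 1/(-6315 + 6779) = 1/464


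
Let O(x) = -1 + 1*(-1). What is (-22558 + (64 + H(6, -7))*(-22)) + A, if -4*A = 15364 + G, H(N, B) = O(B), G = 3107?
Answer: -114159/4 ≈ -28540.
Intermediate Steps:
O(x) = -2 (O(x) = -1 - 1 = -2)
H(N, B) = -2
A = -18471/4 (A = -(15364 + 3107)/4 = -1/4*18471 = -18471/4 ≈ -4617.8)
(-22558 + (64 + H(6, -7))*(-22)) + A = (-22558 + (64 - 2)*(-22)) - 18471/4 = (-22558 + 62*(-22)) - 18471/4 = (-22558 - 1364) - 18471/4 = -23922 - 18471/4 = -114159/4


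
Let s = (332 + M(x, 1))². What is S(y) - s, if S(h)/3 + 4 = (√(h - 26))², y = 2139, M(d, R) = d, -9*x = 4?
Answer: -8391769/81 ≈ -1.0360e+5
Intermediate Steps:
x = -4/9 (x = -⅑*4 = -4/9 ≈ -0.44444)
s = 8904256/81 (s = (332 - 4/9)² = (2984/9)² = 8904256/81 ≈ 1.0993e+5)
S(h) = -90 + 3*h (S(h) = -12 + 3*(√(h - 26))² = -12 + 3*(√(-26 + h))² = -12 + 3*(-26 + h) = -12 + (-78 + 3*h) = -90 + 3*h)
S(y) - s = (-90 + 3*2139) - 1*8904256/81 = (-90 + 6417) - 8904256/81 = 6327 - 8904256/81 = -8391769/81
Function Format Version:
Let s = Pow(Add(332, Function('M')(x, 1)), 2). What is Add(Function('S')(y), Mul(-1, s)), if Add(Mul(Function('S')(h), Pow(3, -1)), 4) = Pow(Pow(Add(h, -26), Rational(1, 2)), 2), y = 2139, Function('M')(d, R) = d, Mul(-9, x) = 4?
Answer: Rational(-8391769, 81) ≈ -1.0360e+5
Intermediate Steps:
x = Rational(-4, 9) (x = Mul(Rational(-1, 9), 4) = Rational(-4, 9) ≈ -0.44444)
s = Rational(8904256, 81) (s = Pow(Add(332, Rational(-4, 9)), 2) = Pow(Rational(2984, 9), 2) = Rational(8904256, 81) ≈ 1.0993e+5)
Function('S')(h) = Add(-90, Mul(3, h)) (Function('S')(h) = Add(-12, Mul(3, Pow(Pow(Add(h, -26), Rational(1, 2)), 2))) = Add(-12, Mul(3, Pow(Pow(Add(-26, h), Rational(1, 2)), 2))) = Add(-12, Mul(3, Add(-26, h))) = Add(-12, Add(-78, Mul(3, h))) = Add(-90, Mul(3, h)))
Add(Function('S')(y), Mul(-1, s)) = Add(Add(-90, Mul(3, 2139)), Mul(-1, Rational(8904256, 81))) = Add(Add(-90, 6417), Rational(-8904256, 81)) = Add(6327, Rational(-8904256, 81)) = Rational(-8391769, 81)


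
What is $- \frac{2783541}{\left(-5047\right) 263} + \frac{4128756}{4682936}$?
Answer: $\frac{4628873512323}{1553986652974} \approx 2.9787$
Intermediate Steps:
$- \frac{2783541}{\left(-5047\right) 263} + \frac{4128756}{4682936} = - \frac{2783541}{-1327361} + 4128756 \cdot \frac{1}{4682936} = \left(-2783541\right) \left(- \frac{1}{1327361}\right) + \frac{1032189}{1170734} = \frac{2783541}{1327361} + \frac{1032189}{1170734} = \frac{4628873512323}{1553986652974}$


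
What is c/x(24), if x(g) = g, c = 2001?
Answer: 667/8 ≈ 83.375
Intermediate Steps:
c/x(24) = 2001/24 = 2001*(1/24) = 667/8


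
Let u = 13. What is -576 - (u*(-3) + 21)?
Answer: -558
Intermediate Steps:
-576 - (u*(-3) + 21) = -576 - (13*(-3) + 21) = -576 - (-39 + 21) = -576 - 1*(-18) = -576 + 18 = -558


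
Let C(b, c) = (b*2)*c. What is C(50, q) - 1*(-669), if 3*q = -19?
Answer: 107/3 ≈ 35.667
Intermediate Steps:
q = -19/3 (q = (⅓)*(-19) = -19/3 ≈ -6.3333)
C(b, c) = 2*b*c (C(b, c) = (2*b)*c = 2*b*c)
C(50, q) - 1*(-669) = 2*50*(-19/3) - 1*(-669) = -1900/3 + 669 = 107/3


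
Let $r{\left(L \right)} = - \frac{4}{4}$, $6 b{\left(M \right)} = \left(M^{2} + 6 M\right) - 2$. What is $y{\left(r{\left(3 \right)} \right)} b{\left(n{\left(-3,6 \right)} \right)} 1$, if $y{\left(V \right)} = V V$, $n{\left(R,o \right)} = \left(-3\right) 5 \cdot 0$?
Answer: $- \frac{1}{3} \approx -0.33333$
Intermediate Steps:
$n{\left(R,o \right)} = 0$ ($n{\left(R,o \right)} = \left(-15\right) 0 = 0$)
$b{\left(M \right)} = - \frac{1}{3} + M + \frac{M^{2}}{6}$ ($b{\left(M \right)} = \frac{\left(M^{2} + 6 M\right) - 2}{6} = \frac{-2 + M^{2} + 6 M}{6} = - \frac{1}{3} + M + \frac{M^{2}}{6}$)
$r{\left(L \right)} = -1$ ($r{\left(L \right)} = \left(-4\right) \frac{1}{4} = -1$)
$y{\left(V \right)} = V^{2}$
$y{\left(r{\left(3 \right)} \right)} b{\left(n{\left(-3,6 \right)} \right)} 1 = \left(-1\right)^{2} \left(- \frac{1}{3} + 0 + \frac{0^{2}}{6}\right) 1 = 1 \left(- \frac{1}{3} + 0 + \frac{1}{6} \cdot 0\right) 1 = 1 \left(- \frac{1}{3} + 0 + 0\right) 1 = 1 \left(- \frac{1}{3}\right) 1 = \left(- \frac{1}{3}\right) 1 = - \frac{1}{3}$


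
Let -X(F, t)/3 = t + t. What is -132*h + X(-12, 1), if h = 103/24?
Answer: -1145/2 ≈ -572.50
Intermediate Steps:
h = 103/24 (h = 103*(1/24) = 103/24 ≈ 4.2917)
X(F, t) = -6*t (X(F, t) = -3*(t + t) = -6*t)
-132*h + X(-12, 1) = -132*103/24 - 6*1 = -1133/2 - 6 = -1145/2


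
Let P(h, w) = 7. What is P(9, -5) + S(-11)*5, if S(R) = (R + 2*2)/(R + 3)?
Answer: 91/8 ≈ 11.375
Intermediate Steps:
S(R) = (4 + R)/(3 + R) (S(R) = (R + 4)/(3 + R) = (4 + R)/(3 + R))
P(9, -5) + S(-11)*5 = 7 + ((4 - 11)/(3 - 11))*5 = 7 + (-7/(-8))*5 = 7 - ⅛*(-7)*5 = 7 + (7/8)*5 = 7 + 35/8 = 91/8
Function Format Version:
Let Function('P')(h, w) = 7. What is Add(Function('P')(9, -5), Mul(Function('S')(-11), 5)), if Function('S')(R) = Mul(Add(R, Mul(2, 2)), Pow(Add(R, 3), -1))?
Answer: Rational(91, 8) ≈ 11.375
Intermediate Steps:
Function('S')(R) = Mul(Pow(Add(3, R), -1), Add(4, R)) (Function('S')(R) = Mul(Add(R, 4), Pow(Add(3, R), -1)) = Mul(Add(4, R), Pow(Add(3, R), -1)) = Mul(Pow(Add(3, R), -1), Add(4, R)))
Add(Function('P')(9, -5), Mul(Function('S')(-11), 5)) = Add(7, Mul(Mul(Pow(Add(3, -11), -1), Add(4, -11)), 5)) = Add(7, Mul(Mul(Pow(-8, -1), -7), 5)) = Add(7, Mul(Mul(Rational(-1, 8), -7), 5)) = Add(7, Mul(Rational(7, 8), 5)) = Add(7, Rational(35, 8)) = Rational(91, 8)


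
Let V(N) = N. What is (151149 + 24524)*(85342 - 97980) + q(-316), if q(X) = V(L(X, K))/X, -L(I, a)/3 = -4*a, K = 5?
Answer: -175392274561/79 ≈ -2.2202e+9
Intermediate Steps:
L(I, a) = 12*a (L(I, a) = -(-12)*a = 12*a)
q(X) = 60/X (q(X) = (12*5)/X = 60/X)
(151149 + 24524)*(85342 - 97980) + q(-316) = (151149 + 24524)*(85342 - 97980) + 60/(-316) = 175673*(-12638) + 60*(-1/316) = -2220155374 - 15/79 = -175392274561/79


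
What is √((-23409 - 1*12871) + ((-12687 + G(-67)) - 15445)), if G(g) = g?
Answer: I*√64479 ≈ 253.93*I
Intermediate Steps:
√((-23409 - 1*12871) + ((-12687 + G(-67)) - 15445)) = √((-23409 - 1*12871) + ((-12687 - 67) - 15445)) = √((-23409 - 12871) + (-12754 - 15445)) = √(-36280 - 28199) = √(-64479) = I*√64479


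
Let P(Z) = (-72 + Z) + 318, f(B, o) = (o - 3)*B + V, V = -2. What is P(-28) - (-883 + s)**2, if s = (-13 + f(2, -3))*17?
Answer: -1800746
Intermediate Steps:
f(B, o) = -2 + B*(-3 + o) (f(B, o) = (o - 3)*B - 2 = (-3 + o)*B - 2 = B*(-3 + o) - 2 = -2 + B*(-3 + o))
P(Z) = 246 + Z
s = -459 (s = (-13 + (-2 - 3*2 + 2*(-3)))*17 = (-13 + (-2 - 6 - 6))*17 = (-13 - 14)*17 = -27*17 = -459)
P(-28) - (-883 + s)**2 = (246 - 28) - (-883 - 459)**2 = 218 - 1*(-1342)**2 = 218 - 1*1800964 = 218 - 1800964 = -1800746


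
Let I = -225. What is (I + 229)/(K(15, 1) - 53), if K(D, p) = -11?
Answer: -1/16 ≈ -0.062500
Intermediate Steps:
(I + 229)/(K(15, 1) - 53) = (-225 + 229)/(-11 - 53) = 4/(-64) = 4*(-1/64) = -1/16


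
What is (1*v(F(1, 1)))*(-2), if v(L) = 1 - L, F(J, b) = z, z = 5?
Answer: 8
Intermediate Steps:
F(J, b) = 5
(1*v(F(1, 1)))*(-2) = (1*(1 - 1*5))*(-2) = (1*(1 - 5))*(-2) = (1*(-4))*(-2) = -4*(-2) = 8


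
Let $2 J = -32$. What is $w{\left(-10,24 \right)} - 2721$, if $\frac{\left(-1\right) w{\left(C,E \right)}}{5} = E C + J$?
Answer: $-1441$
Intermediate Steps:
$J = -16$ ($J = \frac{1}{2} \left(-32\right) = -16$)
$w{\left(C,E \right)} = 80 - 5 C E$ ($w{\left(C,E \right)} = - 5 \left(E C - 16\right) = - 5 \left(C E - 16\right) = - 5 \left(-16 + C E\right) = 80 - 5 C E$)
$w{\left(-10,24 \right)} - 2721 = \left(80 - \left(-50\right) 24\right) - 2721 = \left(80 + 1200\right) - 2721 = 1280 - 2721 = -1441$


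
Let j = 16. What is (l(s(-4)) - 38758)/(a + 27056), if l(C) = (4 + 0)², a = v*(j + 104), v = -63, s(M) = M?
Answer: -19371/9748 ≈ -1.9872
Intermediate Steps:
a = -7560 (a = -63*(16 + 104) = -63*120 = -7560)
l(C) = 16 (l(C) = 4² = 16)
(l(s(-4)) - 38758)/(a + 27056) = (16 - 38758)/(-7560 + 27056) = -38742/19496 = -38742*1/19496 = -19371/9748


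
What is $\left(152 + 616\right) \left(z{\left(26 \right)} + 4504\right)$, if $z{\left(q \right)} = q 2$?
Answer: $3499008$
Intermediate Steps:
$z{\left(q \right)} = 2 q$
$\left(152 + 616\right) \left(z{\left(26 \right)} + 4504\right) = \left(152 + 616\right) \left(2 \cdot 26 + 4504\right) = 768 \left(52 + 4504\right) = 768 \cdot 4556 = 3499008$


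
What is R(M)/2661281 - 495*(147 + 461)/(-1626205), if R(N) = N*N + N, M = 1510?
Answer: 128894420566/123651099103 ≈ 1.0424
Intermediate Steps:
R(N) = N + N² (R(N) = N² + N = N + N²)
R(M)/2661281 - 495*(147 + 461)/(-1626205) = (1510*(1 + 1510))/2661281 - 495*(147 + 461)/(-1626205) = (1510*1511)*(1/2661281) - 495*608*(-1/1626205) = 2281610*(1/2661281) - 300960*(-1/1626205) = 2281610/2661281 + 60192/325241 = 128894420566/123651099103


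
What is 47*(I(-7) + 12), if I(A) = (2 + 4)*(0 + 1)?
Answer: 846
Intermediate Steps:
I(A) = 6 (I(A) = 6*1 = 6)
47*(I(-7) + 12) = 47*(6 + 12) = 47*18 = 846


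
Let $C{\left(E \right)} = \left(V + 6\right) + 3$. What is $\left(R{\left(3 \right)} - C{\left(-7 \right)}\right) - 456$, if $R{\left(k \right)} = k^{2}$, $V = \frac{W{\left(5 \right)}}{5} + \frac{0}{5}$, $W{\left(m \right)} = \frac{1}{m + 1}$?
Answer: $- \frac{13681}{30} \approx -456.03$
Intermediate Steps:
$W{\left(m \right)} = \frac{1}{1 + m}$
$V = \frac{1}{30}$ ($V = \frac{1}{\left(1 + 5\right) 5} + \frac{0}{5} = \frac{1}{6} \cdot \frac{1}{5} + 0 \cdot \frac{1}{5} = \frac{1}{6} \cdot \frac{1}{5} + 0 = \frac{1}{30} + 0 = \frac{1}{30} \approx 0.033333$)
$C{\left(E \right)} = \frac{271}{30}$ ($C{\left(E \right)} = \left(\frac{1}{30} + 6\right) + 3 = \frac{181}{30} + 3 = \frac{271}{30}$)
$\left(R{\left(3 \right)} - C{\left(-7 \right)}\right) - 456 = \left(3^{2} - \frac{271}{30}\right) - 456 = \left(9 - \frac{271}{30}\right) - 456 = - \frac{1}{30} - 456 = - \frac{13681}{30}$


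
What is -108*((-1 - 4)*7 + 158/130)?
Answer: 237168/65 ≈ 3648.7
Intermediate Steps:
-108*((-1 - 4)*7 + 158/130) = -108*(-5*7 + 158*(1/130)) = -108*(-35 + 79/65) = -108*(-2196/65) = 237168/65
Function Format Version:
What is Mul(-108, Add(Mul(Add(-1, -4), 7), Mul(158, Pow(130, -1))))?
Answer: Rational(237168, 65) ≈ 3648.7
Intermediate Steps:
Mul(-108, Add(Mul(Add(-1, -4), 7), Mul(158, Pow(130, -1)))) = Mul(-108, Add(Mul(-5, 7), Mul(158, Rational(1, 130)))) = Mul(-108, Add(-35, Rational(79, 65))) = Mul(-108, Rational(-2196, 65)) = Rational(237168, 65)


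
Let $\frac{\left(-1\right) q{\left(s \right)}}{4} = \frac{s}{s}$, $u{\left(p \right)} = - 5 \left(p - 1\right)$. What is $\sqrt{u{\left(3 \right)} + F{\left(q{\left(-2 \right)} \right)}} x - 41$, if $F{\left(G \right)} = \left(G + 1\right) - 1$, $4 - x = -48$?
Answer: $-41 + 52 i \sqrt{14} \approx -41.0 + 194.57 i$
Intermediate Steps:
$x = 52$ ($x = 4 - -48 = 4 + 48 = 52$)
$u{\left(p \right)} = 5 - 5 p$ ($u{\left(p \right)} = - 5 \left(-1 + p\right) = 5 - 5 p$)
$q{\left(s \right)} = -4$ ($q{\left(s \right)} = - 4 \frac{s}{s} = \left(-4\right) 1 = -4$)
$F{\left(G \right)} = G$ ($F{\left(G \right)} = \left(1 + G\right) - 1 = G$)
$\sqrt{u{\left(3 \right)} + F{\left(q{\left(-2 \right)} \right)}} x - 41 = \sqrt{\left(5 - 15\right) - 4} \cdot 52 - 41 = \sqrt{-10 - 4} \cdot 52 - 41 = \sqrt{-14} \cdot 52 - 41 = i \sqrt{14} \cdot 52 - 41 = 52 i \sqrt{14} - 41 = -41 + 52 i \sqrt{14}$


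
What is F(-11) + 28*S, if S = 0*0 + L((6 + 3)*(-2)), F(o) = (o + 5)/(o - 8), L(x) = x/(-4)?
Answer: 2400/19 ≈ 126.32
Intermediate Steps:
L(x) = -x/4 (L(x) = x*(-1/4) = -x/4)
F(o) = (5 + o)/(-8 + o)
S = 9/2 (S = 0*0 - (6 + 3)*(-2)/4 = 0 - 9*(-2)/4 = 0 - 1/4*(-18) = 0 + 9/2 = 9/2 ≈ 4.5000)
F(-11) + 28*S = (5 - 11)/(-8 - 11) + 28*(9/2) = -6/(-19) + 126 = -1/19*(-6) + 126 = 6/19 + 126 = 2400/19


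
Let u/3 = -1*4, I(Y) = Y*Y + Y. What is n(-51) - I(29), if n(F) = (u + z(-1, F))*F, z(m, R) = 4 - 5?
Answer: -207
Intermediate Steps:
z(m, R) = -1
I(Y) = Y + Y**2 (I(Y) = Y**2 + Y = Y + Y**2)
u = -12 (u = 3*(-1*4) = 3*(-4) = -12)
n(F) = -13*F (n(F) = (-12 - 1)*F = -13*F)
n(-51) - I(29) = -13*(-51) - 29*(1 + 29) = 663 - 29*30 = 663 - 1*870 = 663 - 870 = -207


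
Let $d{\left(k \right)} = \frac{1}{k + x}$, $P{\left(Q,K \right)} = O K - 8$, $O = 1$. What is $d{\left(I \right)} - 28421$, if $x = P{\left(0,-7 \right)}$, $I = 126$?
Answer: $- \frac{3154730}{111} \approx -28421.0$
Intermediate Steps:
$P{\left(Q,K \right)} = -8 + K$ ($P{\left(Q,K \right)} = 1 K - 8 = K - 8 = -8 + K$)
$x = -15$ ($x = -8 - 7 = -15$)
$d{\left(k \right)} = \frac{1}{-15 + k}$ ($d{\left(k \right)} = \frac{1}{k - 15} = \frac{1}{-15 + k}$)
$d{\left(I \right)} - 28421 = \frac{1}{-15 + 126} - 28421 = \frac{1}{111} - 28421 = - \frac{3154730}{111}$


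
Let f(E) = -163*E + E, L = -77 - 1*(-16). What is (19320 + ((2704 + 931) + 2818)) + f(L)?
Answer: 35655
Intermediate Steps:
L = -61 (L = -77 + 16 = -61)
f(E) = -162*E
(19320 + ((2704 + 931) + 2818)) + f(L) = (19320 + ((2704 + 931) + 2818)) - 162*(-61) = (19320 + (3635 + 2818)) + 9882 = (19320 + 6453) + 9882 = 25773 + 9882 = 35655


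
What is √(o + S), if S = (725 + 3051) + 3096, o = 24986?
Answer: √31858 ≈ 178.49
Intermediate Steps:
S = 6872 (S = 3776 + 3096 = 6872)
√(o + S) = √(24986 + 6872) = √31858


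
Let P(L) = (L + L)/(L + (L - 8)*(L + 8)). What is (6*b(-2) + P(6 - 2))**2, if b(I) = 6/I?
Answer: 40000/121 ≈ 330.58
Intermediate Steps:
P(L) = 2*L/(L + (-8 + L)*(8 + L)) (P(L) = (2*L)/(L + (-8 + L)*(8 + L)) = 2*L/(L + (-8 + L)*(8 + L)))
(6*b(-2) + P(6 - 2))**2 = (6*(6/(-2)) + 2*(6 - 2)/(-64 + (6 - 2) + (6 - 2)**2))**2 = (6*(6*(-1/2)) + 2*4/(-64 + 4 + 4**2))**2 = (6*(-3) + 2*4/(-64 + 4 + 16))**2 = (-18 + 2*4/(-44))**2 = (-18 + 2*4*(-1/44))**2 = (-18 - 2/11)**2 = (-200/11)**2 = 40000/121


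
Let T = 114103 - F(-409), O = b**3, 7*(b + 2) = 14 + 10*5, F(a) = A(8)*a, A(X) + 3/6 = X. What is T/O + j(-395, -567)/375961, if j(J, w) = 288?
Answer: 30219427308443/93990250000 ≈ 321.52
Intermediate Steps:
A(X) = -1/2 + X
F(a) = 15*a/2 (F(a) = (-1/2 + 8)*a = 15*a/2)
b = 50/7 (b = -2 + (14 + 10*5)/7 = -2 + (14 + 50)/7 = -2 + (1/7)*64 = -2 + 64/7 = 50/7 ≈ 7.1429)
O = 125000/343 (O = (50/7)**3 = 125000/343 ≈ 364.43)
T = 234341/2 (T = 114103 - 15*(-409)/2 = 114103 - 1*(-6135/2) = 114103 + 6135/2 = 234341/2 ≈ 1.1717e+5)
T/O + j(-395, -567)/375961 = 234341/(2*(125000/343)) + 288/375961 = (234341/2)*(343/125000) + 288*(1/375961) = 80378963/250000 + 288/375961 = 30219427308443/93990250000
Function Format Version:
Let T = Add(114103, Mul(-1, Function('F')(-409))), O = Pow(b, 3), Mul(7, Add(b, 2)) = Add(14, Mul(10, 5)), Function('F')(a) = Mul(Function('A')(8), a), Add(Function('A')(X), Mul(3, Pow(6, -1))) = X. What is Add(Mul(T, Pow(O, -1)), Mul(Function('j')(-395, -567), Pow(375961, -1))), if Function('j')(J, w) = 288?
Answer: Rational(30219427308443, 93990250000) ≈ 321.52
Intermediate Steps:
Function('A')(X) = Add(Rational(-1, 2), X)
Function('F')(a) = Mul(Rational(15, 2), a) (Function('F')(a) = Mul(Add(Rational(-1, 2), 8), a) = Mul(Rational(15, 2), a))
b = Rational(50, 7) (b = Add(-2, Mul(Rational(1, 7), Add(14, Mul(10, 5)))) = Add(-2, Mul(Rational(1, 7), Add(14, 50))) = Add(-2, Mul(Rational(1, 7), 64)) = Add(-2, Rational(64, 7)) = Rational(50, 7) ≈ 7.1429)
O = Rational(125000, 343) (O = Pow(Rational(50, 7), 3) = Rational(125000, 343) ≈ 364.43)
T = Rational(234341, 2) (T = Add(114103, Mul(-1, Mul(Rational(15, 2), -409))) = Add(114103, Mul(-1, Rational(-6135, 2))) = Add(114103, Rational(6135, 2)) = Rational(234341, 2) ≈ 1.1717e+5)
Add(Mul(T, Pow(O, -1)), Mul(Function('j')(-395, -567), Pow(375961, -1))) = Add(Mul(Rational(234341, 2), Pow(Rational(125000, 343), -1)), Mul(288, Pow(375961, -1))) = Add(Mul(Rational(234341, 2), Rational(343, 125000)), Mul(288, Rational(1, 375961))) = Add(Rational(80378963, 250000), Rational(288, 375961)) = Rational(30219427308443, 93990250000)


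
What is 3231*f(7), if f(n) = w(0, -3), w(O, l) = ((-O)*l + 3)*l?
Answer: -29079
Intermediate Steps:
w(O, l) = l*(3 - O*l) (w(O, l) = (-O*l + 3)*l = (3 - O*l)*l = l*(3 - O*l))
f(n) = -9 (f(n) = -3*(3 - 1*0*(-3)) = -3*(3 + 0) = -3*3 = -9)
3231*f(7) = 3231*(-9) = -29079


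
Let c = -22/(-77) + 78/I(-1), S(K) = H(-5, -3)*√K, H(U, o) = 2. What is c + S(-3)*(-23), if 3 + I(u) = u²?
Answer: -271/7 - 46*I*√3 ≈ -38.714 - 79.674*I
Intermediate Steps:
I(u) = -3 + u²
S(K) = 2*√K
c = -271/7 (c = -22/(-77) + 78/(-3 + (-1)²) = -22*(-1/77) + 78/(-3 + 1) = 2/7 + 78/(-2) = 2/7 + 78*(-½) = 2/7 - 39 = -271/7 ≈ -38.714)
c + S(-3)*(-23) = -271/7 + (2*√(-3))*(-23) = -271/7 + (2*(I*√3))*(-23) = -271/7 + (2*I*√3)*(-23) = -271/7 - 46*I*√3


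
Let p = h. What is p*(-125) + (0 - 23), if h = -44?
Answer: 5477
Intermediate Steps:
p = -44
p*(-125) + (0 - 23) = -44*(-125) + (0 - 23) = 5500 - 23 = 5477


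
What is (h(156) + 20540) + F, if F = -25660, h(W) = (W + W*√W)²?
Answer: 3815632 + 97344*√39 ≈ 4.4235e+6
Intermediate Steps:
h(W) = (W + W^(3/2))²
(h(156) + 20540) + F = ((156 + 156^(3/2))² + 20540) - 25660 = ((156 + 312*√39)² + 20540) - 25660 = (20540 + (156 + 312*√39)²) - 25660 = -5120 + (156 + 312*√39)²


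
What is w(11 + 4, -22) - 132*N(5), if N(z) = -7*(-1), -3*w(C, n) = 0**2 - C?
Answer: -919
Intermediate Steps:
w(C, n) = C/3 (w(C, n) = -(0**2 - C)/3 = -(0 - C)/3 = -(-1)*C/3 = C/3)
N(z) = 7
w(11 + 4, -22) - 132*N(5) = (11 + 4)/3 - 132*7 = (1/3)*15 - 924 = 5 - 924 = -919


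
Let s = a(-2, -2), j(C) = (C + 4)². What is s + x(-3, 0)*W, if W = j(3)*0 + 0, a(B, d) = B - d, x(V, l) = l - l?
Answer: 0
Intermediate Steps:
j(C) = (4 + C)²
x(V, l) = 0
W = 0 (W = (4 + 3)²*0 + 0 = 7²*0 + 0 = 49*0 + 0 = 0 + 0 = 0)
s = 0 (s = -2 - 1*(-2) = -2 + 2 = 0)
s + x(-3, 0)*W = 0 + 0*0 = 0 + 0 = 0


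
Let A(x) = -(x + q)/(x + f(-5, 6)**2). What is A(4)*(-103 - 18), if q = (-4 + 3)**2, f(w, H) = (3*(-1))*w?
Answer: 605/229 ≈ 2.6419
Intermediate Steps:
f(w, H) = -3*w
q = 1 (q = (-1)**2 = 1)
A(x) = -(1 + x)/(225 + x) (A(x) = -(x + 1)/(x + (-3*(-5))**2) = -(1 + x)/(x + 15**2) = -(1 + x)/(x + 225) = -(1 + x)/(225 + x))
A(4)*(-103 - 18) = ((-1 - 1*4)/(225 + 4))*(-103 - 18) = ((-1 - 4)/229)*(-121) = ((1/229)*(-5))*(-121) = -5/229*(-121) = 605/229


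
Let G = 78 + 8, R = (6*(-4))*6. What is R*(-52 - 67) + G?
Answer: 17222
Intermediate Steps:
R = -144 (R = -24*6 = -144)
G = 86
R*(-52 - 67) + G = -144*(-52 - 67) + 86 = -144*(-119) + 86 = 17136 + 86 = 17222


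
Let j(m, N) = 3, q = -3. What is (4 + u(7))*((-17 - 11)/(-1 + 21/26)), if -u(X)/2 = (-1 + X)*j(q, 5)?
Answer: -23296/5 ≈ -4659.2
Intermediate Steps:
u(X) = 6 - 6*X (u(X) = -2*(-1 + X)*3 = -2*(-3 + 3*X) = 6 - 6*X)
(4 + u(7))*((-17 - 11)/(-1 + 21/26)) = (4 + (6 - 6*7))*((-17 - 11)/(-1 + 21/26)) = (4 + (6 - 42))*(-28/(-1 + 21*(1/26))) = (4 - 36)*(-28/(-1 + 21/26)) = -(-896)/(-5/26) = -(-896)*(-26)/5 = -32*728/5 = -23296/5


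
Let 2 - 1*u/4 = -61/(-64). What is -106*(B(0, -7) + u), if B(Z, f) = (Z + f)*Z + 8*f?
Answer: 43937/8 ≈ 5492.1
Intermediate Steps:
B(Z, f) = 8*f + Z*(Z + f) (B(Z, f) = Z*(Z + f) + 8*f = 8*f + Z*(Z + f))
u = 67/16 (u = 8 - (-244)/(-64) = 8 - (-244)*(-1)/64 = 8 - 4*61/64 = 8 - 61/16 = 67/16 ≈ 4.1875)
-106*(B(0, -7) + u) = -106*((0² + 8*(-7) + 0*(-7)) + 67/16) = -106*((0 - 56 + 0) + 67/16) = -106*(-56 + 67/16) = -106*(-829/16) = 43937/8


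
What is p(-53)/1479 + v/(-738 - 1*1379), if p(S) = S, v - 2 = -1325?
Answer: 63604/107967 ≈ 0.58911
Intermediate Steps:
v = -1323 (v = 2 - 1325 = -1323)
p(-53)/1479 + v/(-738 - 1*1379) = -53/1479 - 1323/(-738 - 1*1379) = -53*1/1479 - 1323/(-738 - 1379) = -53/1479 - 1323/(-2117) = -53/1479 - 1323*(-1/2117) = -53/1479 + 1323/2117 = 63604/107967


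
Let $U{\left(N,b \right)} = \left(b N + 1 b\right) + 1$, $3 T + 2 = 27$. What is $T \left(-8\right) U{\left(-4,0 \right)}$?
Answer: $- \frac{200}{3} \approx -66.667$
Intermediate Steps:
$T = \frac{25}{3}$ ($T = - \frac{2}{3} + \frac{1}{3} \cdot 27 = - \frac{2}{3} + 9 = \frac{25}{3} \approx 8.3333$)
$U{\left(N,b \right)} = 1 + b + N b$ ($U{\left(N,b \right)} = \left(N b + b\right) + 1 = \left(b + N b\right) + 1 = 1 + b + N b$)
$T \left(-8\right) U{\left(-4,0 \right)} = \frac{25}{3} \left(-8\right) \left(1 + 0 - 0\right) = - \frac{200 \left(1 + 0 + 0\right)}{3} = \left(- \frac{200}{3}\right) 1 = - \frac{200}{3}$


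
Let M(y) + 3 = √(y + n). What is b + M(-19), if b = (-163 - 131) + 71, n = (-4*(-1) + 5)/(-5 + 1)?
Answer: -226 + I*√85/2 ≈ -226.0 + 4.6098*I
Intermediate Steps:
n = -9/4 (n = (4 + 5)/(-4) = 9*(-¼) = -9/4 ≈ -2.2500)
b = -223 (b = -294 + 71 = -223)
M(y) = -3 + √(-9/4 + y) (M(y) = -3 + √(y - 9/4) = -3 + √(-9/4 + y))
b + M(-19) = -223 + (-3 + √(-9 + 4*(-19))/2) = -223 + (-3 + √(-9 - 76)/2) = -223 + (-3 + √(-85)/2) = -223 + (-3 + (I*√85)/2) = -223 + (-3 + I*√85/2) = -226 + I*√85/2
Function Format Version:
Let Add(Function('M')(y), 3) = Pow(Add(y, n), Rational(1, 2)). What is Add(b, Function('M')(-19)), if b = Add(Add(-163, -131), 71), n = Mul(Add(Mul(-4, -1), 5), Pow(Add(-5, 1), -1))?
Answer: Add(-226, Mul(Rational(1, 2), I, Pow(85, Rational(1, 2)))) ≈ Add(-226.00, Mul(4.6098, I))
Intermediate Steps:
n = Rational(-9, 4) (n = Mul(Add(4, 5), Pow(-4, -1)) = Mul(9, Rational(-1, 4)) = Rational(-9, 4) ≈ -2.2500)
b = -223 (b = Add(-294, 71) = -223)
Function('M')(y) = Add(-3, Pow(Add(Rational(-9, 4), y), Rational(1, 2))) (Function('M')(y) = Add(-3, Pow(Add(y, Rational(-9, 4)), Rational(1, 2))) = Add(-3, Pow(Add(Rational(-9, 4), y), Rational(1, 2))))
Add(b, Function('M')(-19)) = Add(-223, Add(-3, Mul(Rational(1, 2), Pow(Add(-9, Mul(4, -19)), Rational(1, 2))))) = Add(-223, Add(-3, Mul(Rational(1, 2), Pow(Add(-9, -76), Rational(1, 2))))) = Add(-223, Add(-3, Mul(Rational(1, 2), Pow(-85, Rational(1, 2))))) = Add(-223, Add(-3, Mul(Rational(1, 2), Mul(I, Pow(85, Rational(1, 2)))))) = Add(-223, Add(-3, Mul(Rational(1, 2), I, Pow(85, Rational(1, 2))))) = Add(-226, Mul(Rational(1, 2), I, Pow(85, Rational(1, 2))))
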